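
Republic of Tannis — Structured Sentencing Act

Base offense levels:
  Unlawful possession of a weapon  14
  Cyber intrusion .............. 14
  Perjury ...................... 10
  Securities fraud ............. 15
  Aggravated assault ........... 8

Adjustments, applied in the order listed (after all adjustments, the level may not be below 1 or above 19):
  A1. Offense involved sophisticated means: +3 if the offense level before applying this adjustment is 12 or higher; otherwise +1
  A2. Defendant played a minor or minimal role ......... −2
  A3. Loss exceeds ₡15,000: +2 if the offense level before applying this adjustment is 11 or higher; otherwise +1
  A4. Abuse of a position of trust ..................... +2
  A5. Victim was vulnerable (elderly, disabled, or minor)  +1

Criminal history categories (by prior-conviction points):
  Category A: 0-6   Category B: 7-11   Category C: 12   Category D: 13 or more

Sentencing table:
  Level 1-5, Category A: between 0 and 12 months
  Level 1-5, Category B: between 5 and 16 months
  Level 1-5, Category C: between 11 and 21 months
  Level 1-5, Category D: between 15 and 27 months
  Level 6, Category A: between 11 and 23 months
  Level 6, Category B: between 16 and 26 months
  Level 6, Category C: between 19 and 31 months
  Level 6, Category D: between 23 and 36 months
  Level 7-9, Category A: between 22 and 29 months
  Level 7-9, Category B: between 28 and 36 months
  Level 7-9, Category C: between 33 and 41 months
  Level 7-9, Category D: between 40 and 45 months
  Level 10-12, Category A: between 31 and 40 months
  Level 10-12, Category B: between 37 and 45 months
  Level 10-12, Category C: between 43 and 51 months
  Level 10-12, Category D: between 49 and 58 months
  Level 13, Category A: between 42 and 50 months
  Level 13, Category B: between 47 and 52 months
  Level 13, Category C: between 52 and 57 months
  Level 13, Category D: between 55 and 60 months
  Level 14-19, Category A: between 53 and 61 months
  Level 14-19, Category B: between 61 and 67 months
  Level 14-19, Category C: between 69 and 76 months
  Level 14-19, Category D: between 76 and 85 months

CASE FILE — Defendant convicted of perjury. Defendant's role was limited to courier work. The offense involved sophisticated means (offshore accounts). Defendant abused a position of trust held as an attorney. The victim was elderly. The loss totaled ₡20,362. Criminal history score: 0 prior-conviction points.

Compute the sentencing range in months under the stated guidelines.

42-50 months

Base offense level for perjury: 10.
A1 applies (level before this adjustment is 10 < 12, so +1): 10 + 1 = 11.
A2 applies: 11 − 2 = 9.
A3 applies (level before this adjustment is 9 < 11, so +1): 9 + 1 = 10.
A4 applies: 10 + 2 = 12.
A5 applies: 12 + 1 = 13.
Final offense level: 13.
Criminal history: 0 prior points → Category A (0-6).
Level 13 falls in the 13 band.
Grid: Level 13 × Category A = 42-50 months.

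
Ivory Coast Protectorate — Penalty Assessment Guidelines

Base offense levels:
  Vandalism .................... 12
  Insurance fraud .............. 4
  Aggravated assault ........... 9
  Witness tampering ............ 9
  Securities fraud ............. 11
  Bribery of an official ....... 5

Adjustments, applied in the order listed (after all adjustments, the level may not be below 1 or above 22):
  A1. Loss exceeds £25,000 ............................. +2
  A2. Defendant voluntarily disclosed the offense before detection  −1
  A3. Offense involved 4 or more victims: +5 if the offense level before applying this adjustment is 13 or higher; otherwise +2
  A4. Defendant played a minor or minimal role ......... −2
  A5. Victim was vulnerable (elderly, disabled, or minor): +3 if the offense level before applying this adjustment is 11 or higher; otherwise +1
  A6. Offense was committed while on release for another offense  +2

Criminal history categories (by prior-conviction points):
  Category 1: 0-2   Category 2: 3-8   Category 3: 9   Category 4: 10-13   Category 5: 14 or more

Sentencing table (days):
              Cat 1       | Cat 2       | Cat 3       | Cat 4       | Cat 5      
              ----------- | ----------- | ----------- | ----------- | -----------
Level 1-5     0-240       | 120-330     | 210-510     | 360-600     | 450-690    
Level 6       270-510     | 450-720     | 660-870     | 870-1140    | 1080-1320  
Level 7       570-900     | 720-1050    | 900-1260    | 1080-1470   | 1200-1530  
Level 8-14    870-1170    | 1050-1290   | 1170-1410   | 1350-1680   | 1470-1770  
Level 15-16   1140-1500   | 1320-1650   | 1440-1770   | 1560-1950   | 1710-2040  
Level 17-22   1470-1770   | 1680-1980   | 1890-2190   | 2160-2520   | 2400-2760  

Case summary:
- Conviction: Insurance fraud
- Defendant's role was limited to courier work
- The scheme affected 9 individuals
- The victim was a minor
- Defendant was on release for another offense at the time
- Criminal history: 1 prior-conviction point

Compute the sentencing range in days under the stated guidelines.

Base offense level for insurance fraud: 4.
A1 does not apply.
A2 does not apply.
A3 applies (level before this adjustment is 4 < 13, so +2): 4 + 2 = 6.
A4 applies: 6 − 2 = 4.
A5 applies (level before this adjustment is 4 < 11, so +1): 4 + 1 = 5.
A6 applies: 5 + 2 = 7.
Final offense level: 7.
Criminal history: 1 prior point → Category 1 (0-2).
Level 7 falls in the 7 band.
Grid: Level 7 × Category 1 = 570-900 days.

570-900 days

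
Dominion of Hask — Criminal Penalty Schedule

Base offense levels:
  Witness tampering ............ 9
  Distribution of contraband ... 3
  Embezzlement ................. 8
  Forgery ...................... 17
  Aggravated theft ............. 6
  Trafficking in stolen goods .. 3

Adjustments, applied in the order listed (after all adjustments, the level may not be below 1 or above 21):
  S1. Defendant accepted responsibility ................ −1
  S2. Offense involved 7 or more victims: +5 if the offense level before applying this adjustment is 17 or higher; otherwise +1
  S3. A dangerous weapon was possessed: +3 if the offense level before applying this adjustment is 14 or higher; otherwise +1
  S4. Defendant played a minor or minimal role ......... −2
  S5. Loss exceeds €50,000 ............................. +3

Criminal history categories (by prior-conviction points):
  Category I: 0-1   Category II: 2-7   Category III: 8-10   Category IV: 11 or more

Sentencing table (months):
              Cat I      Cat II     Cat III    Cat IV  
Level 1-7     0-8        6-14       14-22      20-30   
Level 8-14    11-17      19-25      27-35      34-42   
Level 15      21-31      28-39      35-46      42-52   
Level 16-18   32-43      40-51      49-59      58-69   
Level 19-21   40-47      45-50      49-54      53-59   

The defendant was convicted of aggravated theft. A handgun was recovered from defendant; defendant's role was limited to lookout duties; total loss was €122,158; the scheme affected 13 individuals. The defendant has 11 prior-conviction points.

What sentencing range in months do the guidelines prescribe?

34-42 months

Base offense level for aggravated theft: 6.
S2 applies (level before this adjustment is 6 < 17, so +1): 6 + 1 = 7.
S3 applies (level before this adjustment is 7 < 14, so +1): 7 + 1 = 8.
S4 applies: 8 − 2 = 6.
S5 applies: 6 + 3 = 9.
Final offense level: 9.
Criminal history: 11 prior points → Category IV (11+).
Level 9 falls in the 8-14 band.
Grid: Level 8-14 × Category IV = 34-42 months.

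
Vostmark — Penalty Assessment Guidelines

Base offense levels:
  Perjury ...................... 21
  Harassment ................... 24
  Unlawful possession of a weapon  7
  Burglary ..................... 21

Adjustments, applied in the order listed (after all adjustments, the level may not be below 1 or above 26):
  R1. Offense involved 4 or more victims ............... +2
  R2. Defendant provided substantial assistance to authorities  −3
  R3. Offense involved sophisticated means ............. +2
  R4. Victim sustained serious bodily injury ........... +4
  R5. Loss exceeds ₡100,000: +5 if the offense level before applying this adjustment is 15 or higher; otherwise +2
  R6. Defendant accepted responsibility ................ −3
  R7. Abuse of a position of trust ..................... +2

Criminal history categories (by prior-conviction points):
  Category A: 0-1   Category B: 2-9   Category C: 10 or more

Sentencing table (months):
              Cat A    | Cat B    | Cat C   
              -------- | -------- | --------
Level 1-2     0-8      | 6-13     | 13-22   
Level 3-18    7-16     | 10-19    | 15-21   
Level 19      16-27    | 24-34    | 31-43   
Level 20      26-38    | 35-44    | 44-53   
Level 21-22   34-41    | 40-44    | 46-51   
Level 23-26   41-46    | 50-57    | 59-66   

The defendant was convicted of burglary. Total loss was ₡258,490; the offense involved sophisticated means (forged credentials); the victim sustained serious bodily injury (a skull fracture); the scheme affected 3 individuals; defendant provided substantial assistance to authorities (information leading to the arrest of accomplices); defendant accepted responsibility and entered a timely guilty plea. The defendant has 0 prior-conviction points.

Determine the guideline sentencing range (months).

Base offense level for burglary: 21.
R1 does not apply.
R2 applies: 21 − 3 = 18.
R3 applies: 18 + 2 = 20.
R4 applies: 20 + 4 = 24.
R5 applies (level before this adjustment is 24 ≥ 15, so +5): 24 + 5 = 29.
R6 applies: 29 − 3 = 26.
Final offense level: 26.
Criminal history: 0 prior points → Category A (0-1).
Level 26 falls in the 23-26 band.
Grid: Level 23-26 × Category A = 41-46 months.

41-46 months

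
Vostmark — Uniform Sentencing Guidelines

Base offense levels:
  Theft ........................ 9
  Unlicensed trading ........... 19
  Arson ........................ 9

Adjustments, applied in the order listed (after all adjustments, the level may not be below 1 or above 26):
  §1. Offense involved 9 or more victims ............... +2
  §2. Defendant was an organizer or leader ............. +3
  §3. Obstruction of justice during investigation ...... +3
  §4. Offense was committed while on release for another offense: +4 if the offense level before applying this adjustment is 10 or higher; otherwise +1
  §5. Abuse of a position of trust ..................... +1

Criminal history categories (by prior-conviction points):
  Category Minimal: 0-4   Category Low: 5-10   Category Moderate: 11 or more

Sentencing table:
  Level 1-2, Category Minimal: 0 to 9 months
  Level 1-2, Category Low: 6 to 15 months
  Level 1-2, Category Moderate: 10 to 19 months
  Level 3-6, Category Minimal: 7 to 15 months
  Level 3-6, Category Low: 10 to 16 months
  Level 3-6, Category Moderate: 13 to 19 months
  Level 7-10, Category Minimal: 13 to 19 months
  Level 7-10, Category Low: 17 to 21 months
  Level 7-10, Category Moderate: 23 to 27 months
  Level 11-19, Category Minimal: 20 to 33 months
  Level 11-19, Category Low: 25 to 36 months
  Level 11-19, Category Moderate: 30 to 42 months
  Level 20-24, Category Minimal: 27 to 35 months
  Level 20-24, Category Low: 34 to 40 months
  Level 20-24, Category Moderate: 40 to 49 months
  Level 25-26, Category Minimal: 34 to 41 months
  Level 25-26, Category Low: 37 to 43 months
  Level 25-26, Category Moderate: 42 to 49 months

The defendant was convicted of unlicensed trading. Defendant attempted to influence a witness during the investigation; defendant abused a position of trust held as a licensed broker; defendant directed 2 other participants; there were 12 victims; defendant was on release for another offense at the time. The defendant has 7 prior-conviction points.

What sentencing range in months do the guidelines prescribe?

37-43 months

Base offense level for unlicensed trading: 19.
§1 applies: 19 + 2 = 21.
§2 applies: 21 + 3 = 24.
§3 applies: 24 + 3 = 27.
§4 applies (level before this adjustment is 27 ≥ 10, so +4): 27 + 4 = 31.
§5 applies: 31 + 1 = 32.
Level 32 exceeds the maximum of 26; capped at 26.
Final offense level: 26.
Criminal history: 7 prior points → Category Low (5-10).
Level 26 falls in the 25-26 band.
Grid: Level 25-26 × Category Low = 37-43 months.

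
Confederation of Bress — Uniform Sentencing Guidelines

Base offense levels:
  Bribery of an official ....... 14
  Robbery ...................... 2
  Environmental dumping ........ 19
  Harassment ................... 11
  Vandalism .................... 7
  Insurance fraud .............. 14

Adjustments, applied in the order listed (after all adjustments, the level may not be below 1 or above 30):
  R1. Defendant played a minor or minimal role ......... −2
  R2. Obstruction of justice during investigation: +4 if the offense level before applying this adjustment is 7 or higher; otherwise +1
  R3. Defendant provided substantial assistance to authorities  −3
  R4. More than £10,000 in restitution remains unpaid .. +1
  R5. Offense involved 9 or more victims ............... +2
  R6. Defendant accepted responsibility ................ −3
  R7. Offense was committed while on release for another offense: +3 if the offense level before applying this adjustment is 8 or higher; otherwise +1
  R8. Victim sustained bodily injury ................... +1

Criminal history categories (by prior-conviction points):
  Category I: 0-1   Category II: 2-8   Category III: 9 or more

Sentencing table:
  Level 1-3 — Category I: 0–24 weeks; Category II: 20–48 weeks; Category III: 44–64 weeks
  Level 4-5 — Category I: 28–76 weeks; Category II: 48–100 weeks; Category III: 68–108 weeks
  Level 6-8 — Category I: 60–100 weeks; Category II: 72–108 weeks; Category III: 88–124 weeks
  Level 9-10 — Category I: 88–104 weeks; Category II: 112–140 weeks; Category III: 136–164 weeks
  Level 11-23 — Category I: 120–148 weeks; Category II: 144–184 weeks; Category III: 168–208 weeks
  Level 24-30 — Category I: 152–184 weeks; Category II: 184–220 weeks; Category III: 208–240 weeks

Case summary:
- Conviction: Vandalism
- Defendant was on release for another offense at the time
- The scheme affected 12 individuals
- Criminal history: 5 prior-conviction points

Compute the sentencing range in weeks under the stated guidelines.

144-184 weeks

Base offense level for vandalism: 7.
R1 does not apply.
R2 does not apply.
R3 does not apply.
R4 does not apply.
R5 applies: 7 + 2 = 9.
R7 applies (level before this adjustment is 9 ≥ 8, so +3): 9 + 3 = 12.
R8 does not apply.
Final offense level: 12.
Criminal history: 5 prior points → Category II (2-8).
Level 12 falls in the 11-23 band.
Grid: Level 11-23 × Category II = 144-184 weeks.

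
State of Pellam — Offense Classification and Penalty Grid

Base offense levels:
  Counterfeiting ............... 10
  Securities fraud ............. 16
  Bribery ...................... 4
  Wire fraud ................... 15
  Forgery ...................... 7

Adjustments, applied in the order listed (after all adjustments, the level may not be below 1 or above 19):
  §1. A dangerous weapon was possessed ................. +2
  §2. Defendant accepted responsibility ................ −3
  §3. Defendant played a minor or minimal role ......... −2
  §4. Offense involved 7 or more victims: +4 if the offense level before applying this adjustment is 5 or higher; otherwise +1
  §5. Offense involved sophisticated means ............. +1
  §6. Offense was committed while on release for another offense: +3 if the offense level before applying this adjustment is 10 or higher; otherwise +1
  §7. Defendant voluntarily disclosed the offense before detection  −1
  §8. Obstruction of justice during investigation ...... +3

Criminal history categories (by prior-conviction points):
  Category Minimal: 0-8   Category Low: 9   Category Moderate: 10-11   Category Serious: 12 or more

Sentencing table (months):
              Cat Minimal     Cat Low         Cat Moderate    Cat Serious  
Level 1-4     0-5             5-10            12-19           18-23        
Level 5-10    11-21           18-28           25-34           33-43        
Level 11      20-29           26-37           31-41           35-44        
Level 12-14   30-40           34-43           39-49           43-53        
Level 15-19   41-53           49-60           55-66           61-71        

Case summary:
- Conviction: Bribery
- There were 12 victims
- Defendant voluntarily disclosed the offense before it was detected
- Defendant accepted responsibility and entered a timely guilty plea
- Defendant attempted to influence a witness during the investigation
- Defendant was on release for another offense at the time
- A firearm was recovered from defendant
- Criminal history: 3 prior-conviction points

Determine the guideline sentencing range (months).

11-21 months

Base offense level for bribery: 4.
§1 applies: 4 + 2 = 6.
§2 applies: 6 − 3 = 3.
§4 applies (level before this adjustment is 3 < 5, so +1): 3 + 1 = 4.
§5 does not apply.
§6 applies (level before this adjustment is 4 < 10, so +1): 4 + 1 = 5.
§7 applies: 5 − 1 = 4.
§8 applies: 4 + 3 = 7.
Final offense level: 7.
Criminal history: 3 prior points → Category Minimal (0-8).
Level 7 falls in the 5-10 band.
Grid: Level 5-10 × Category Minimal = 11-21 months.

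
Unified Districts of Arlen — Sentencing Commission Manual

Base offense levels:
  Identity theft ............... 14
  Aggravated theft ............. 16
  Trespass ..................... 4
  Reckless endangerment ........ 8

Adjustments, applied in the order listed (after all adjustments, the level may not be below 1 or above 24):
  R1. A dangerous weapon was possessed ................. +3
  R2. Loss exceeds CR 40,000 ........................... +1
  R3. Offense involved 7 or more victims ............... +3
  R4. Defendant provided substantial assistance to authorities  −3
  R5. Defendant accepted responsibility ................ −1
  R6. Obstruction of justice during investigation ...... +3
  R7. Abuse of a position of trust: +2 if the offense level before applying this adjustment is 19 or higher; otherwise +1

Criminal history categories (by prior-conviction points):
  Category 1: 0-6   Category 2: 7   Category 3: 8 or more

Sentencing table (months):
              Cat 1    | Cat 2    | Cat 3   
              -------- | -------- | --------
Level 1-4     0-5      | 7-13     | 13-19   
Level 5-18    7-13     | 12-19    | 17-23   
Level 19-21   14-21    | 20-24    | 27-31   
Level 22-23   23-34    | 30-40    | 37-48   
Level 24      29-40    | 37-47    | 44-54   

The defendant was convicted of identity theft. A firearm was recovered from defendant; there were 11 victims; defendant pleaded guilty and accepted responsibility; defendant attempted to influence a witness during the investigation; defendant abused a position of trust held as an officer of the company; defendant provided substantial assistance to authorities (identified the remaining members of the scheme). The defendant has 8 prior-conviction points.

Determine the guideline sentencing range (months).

27-31 months

Base offense level for identity theft: 14.
R1 applies: 14 + 3 = 17.
R2 does not apply.
R3 applies: 17 + 3 = 20.
R4 applies: 20 − 3 = 17.
R5 applies: 17 − 1 = 16.
R6 applies: 16 + 3 = 19.
R7 applies (level before this adjustment is 19 ≥ 19, so +2): 19 + 2 = 21.
Final offense level: 21.
Criminal history: 8 prior points → Category 3 (8+).
Level 21 falls in the 19-21 band.
Grid: Level 19-21 × Category 3 = 27-31 months.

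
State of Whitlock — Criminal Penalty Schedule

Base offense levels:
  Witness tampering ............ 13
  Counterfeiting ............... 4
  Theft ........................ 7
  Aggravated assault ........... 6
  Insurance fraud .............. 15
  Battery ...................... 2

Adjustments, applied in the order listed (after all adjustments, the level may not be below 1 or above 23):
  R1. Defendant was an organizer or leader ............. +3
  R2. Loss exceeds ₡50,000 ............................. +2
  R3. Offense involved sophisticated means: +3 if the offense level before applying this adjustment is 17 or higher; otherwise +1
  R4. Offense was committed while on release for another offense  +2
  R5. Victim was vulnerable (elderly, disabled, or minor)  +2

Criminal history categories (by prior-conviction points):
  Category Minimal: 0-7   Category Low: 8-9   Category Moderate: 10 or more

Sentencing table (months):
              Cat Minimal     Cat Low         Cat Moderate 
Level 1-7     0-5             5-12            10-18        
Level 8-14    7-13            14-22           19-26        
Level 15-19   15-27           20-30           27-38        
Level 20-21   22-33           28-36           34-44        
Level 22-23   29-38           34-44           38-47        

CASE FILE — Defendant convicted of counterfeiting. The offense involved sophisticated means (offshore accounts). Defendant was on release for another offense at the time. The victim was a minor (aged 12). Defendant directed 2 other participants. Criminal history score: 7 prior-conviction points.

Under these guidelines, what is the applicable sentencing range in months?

7-13 months

Base offense level for counterfeiting: 4.
R1 applies: 4 + 3 = 7.
R3 applies (level before this adjustment is 7 < 17, so +1): 7 + 1 = 8.
R4 applies: 8 + 2 = 10.
R5 applies: 10 + 2 = 12.
Final offense level: 12.
Criminal history: 7 prior points → Category Minimal (0-7).
Level 12 falls in the 8-14 band.
Grid: Level 8-14 × Category Minimal = 7-13 months.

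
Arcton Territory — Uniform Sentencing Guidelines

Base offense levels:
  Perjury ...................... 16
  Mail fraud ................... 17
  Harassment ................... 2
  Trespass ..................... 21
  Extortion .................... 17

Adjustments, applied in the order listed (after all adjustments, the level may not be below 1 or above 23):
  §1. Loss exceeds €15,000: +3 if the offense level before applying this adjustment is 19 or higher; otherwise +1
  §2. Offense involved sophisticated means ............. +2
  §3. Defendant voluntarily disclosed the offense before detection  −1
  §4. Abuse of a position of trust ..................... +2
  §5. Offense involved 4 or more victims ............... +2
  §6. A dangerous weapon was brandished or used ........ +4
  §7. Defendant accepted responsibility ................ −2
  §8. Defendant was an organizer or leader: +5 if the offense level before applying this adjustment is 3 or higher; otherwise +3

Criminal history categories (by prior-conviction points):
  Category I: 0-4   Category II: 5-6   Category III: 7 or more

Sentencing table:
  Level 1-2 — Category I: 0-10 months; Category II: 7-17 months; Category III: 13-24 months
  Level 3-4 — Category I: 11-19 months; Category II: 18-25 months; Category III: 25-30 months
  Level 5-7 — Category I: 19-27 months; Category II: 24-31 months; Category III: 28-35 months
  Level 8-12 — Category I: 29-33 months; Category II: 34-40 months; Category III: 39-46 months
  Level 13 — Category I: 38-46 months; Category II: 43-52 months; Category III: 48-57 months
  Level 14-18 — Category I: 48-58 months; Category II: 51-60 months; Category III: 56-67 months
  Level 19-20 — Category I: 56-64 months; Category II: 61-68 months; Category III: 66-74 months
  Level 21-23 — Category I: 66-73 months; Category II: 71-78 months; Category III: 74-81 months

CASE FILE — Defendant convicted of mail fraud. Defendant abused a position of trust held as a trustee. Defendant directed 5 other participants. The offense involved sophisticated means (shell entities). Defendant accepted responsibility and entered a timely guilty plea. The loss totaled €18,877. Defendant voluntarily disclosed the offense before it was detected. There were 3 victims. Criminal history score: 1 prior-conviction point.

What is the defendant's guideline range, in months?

Base offense level for mail fraud: 17.
§1 applies (level before this adjustment is 17 < 19, so +1): 17 + 1 = 18.
§2 applies: 18 + 2 = 20.
§3 applies: 20 − 1 = 19.
§4 applies: 19 + 2 = 21.
§6 does not apply.
§7 applies: 21 − 2 = 19.
§8 applies (level before this adjustment is 19 ≥ 3, so +5): 19 + 5 = 24.
Level 24 exceeds the maximum of 23; capped at 23.
Final offense level: 23.
Criminal history: 1 prior point → Category I (0-4).
Level 23 falls in the 21-23 band.
Grid: Level 21-23 × Category I = 66-73 months.

66-73 months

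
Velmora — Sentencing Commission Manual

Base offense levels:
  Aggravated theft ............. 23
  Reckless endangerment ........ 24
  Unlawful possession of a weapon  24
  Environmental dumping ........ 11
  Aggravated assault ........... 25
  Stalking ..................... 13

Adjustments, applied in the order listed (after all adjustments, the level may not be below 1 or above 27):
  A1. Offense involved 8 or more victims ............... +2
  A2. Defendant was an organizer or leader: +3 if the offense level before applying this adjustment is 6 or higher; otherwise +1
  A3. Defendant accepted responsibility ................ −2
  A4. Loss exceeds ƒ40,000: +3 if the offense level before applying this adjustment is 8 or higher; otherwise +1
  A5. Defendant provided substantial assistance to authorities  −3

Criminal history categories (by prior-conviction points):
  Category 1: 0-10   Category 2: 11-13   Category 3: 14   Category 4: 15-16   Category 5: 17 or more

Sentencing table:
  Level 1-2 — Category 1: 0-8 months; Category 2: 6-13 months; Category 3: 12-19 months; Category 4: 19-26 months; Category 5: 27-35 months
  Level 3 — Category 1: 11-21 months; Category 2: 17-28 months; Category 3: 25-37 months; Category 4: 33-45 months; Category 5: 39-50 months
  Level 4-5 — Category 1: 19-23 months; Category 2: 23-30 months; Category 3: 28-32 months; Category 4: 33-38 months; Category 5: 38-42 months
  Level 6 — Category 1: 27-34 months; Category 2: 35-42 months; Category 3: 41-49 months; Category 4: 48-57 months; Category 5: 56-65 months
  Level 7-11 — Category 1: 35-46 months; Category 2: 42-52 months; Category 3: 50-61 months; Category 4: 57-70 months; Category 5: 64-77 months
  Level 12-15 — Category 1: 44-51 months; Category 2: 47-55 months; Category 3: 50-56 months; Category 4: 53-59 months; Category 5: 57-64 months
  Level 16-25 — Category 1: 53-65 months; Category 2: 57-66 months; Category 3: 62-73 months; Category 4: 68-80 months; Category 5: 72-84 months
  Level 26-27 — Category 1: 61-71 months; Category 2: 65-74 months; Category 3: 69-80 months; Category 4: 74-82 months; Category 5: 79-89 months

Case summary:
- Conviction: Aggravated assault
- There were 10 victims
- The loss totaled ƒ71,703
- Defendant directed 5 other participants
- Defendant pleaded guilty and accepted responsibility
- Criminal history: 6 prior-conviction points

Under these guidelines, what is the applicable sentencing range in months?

Base offense level for aggravated assault: 25.
A1 applies: 25 + 2 = 27.
A2 applies (level before this adjustment is 27 ≥ 6, so +3): 27 + 3 = 30.
A3 applies: 30 − 2 = 28.
A4 applies (level before this adjustment is 28 ≥ 8, so +3): 28 + 3 = 31.
A5 does not apply.
Level 31 exceeds the maximum of 27; capped at 27.
Final offense level: 27.
Criminal history: 6 prior points → Category 1 (0-10).
Level 27 falls in the 26-27 band.
Grid: Level 26-27 × Category 1 = 61-71 months.

61-71 months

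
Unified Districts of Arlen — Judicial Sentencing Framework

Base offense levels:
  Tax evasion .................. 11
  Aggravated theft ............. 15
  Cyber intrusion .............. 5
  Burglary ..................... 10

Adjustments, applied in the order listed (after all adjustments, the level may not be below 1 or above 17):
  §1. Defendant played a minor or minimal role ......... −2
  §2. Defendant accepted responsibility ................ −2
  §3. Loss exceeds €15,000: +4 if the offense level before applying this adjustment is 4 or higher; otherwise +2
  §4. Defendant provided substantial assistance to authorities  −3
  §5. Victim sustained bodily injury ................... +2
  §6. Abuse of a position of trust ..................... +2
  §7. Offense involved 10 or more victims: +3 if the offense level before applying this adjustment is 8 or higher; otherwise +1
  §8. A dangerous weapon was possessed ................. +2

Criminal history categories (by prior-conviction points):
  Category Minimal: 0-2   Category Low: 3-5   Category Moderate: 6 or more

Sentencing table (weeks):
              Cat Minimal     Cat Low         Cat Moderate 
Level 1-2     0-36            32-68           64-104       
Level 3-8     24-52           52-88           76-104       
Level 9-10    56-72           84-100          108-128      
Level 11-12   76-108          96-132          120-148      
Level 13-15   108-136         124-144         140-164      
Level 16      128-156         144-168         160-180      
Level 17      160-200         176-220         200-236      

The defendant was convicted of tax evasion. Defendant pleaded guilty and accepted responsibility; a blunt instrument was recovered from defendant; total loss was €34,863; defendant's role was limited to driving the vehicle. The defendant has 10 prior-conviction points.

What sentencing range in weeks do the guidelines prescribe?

140-164 weeks

Base offense level for tax evasion: 11.
§1 applies: 11 − 2 = 9.
§2 applies: 9 − 2 = 7.
§3 applies (level before this adjustment is 7 ≥ 4, so +4): 7 + 4 = 11.
§6 does not apply.
§7 does not apply.
§8 applies: 11 + 2 = 13.
Final offense level: 13.
Criminal history: 10 prior points → Category Moderate (6+).
Level 13 falls in the 13-15 band.
Grid: Level 13-15 × Category Moderate = 140-164 weeks.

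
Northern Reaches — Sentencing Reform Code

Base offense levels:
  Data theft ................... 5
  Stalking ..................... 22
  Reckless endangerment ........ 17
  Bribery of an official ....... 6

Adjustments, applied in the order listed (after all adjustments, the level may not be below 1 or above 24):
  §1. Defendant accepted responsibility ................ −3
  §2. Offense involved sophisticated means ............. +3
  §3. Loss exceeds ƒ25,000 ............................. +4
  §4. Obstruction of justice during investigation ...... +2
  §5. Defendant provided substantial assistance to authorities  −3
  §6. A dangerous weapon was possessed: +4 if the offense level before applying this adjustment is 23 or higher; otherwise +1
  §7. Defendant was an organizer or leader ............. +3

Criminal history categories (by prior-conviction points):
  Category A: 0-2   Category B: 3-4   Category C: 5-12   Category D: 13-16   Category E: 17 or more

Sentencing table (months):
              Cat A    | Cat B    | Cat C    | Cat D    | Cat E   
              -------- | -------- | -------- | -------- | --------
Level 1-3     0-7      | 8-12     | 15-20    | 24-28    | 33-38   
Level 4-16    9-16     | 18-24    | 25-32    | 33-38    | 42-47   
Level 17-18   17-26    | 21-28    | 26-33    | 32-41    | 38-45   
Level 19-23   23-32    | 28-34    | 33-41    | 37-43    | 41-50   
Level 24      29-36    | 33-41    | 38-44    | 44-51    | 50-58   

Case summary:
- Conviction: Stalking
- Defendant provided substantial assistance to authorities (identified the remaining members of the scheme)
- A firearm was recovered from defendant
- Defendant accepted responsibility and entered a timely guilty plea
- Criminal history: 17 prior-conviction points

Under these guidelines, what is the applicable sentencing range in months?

38-45 months

Base offense level for stalking: 22.
§1 applies: 22 − 3 = 19.
§2 does not apply.
§4 does not apply.
§5 applies: 19 − 3 = 16.
§6 applies (level before this adjustment is 16 < 23, so +1): 16 + 1 = 17.
Final offense level: 17.
Criminal history: 17 prior points → Category E (17+).
Level 17 falls in the 17-18 band.
Grid: Level 17-18 × Category E = 38-45 months.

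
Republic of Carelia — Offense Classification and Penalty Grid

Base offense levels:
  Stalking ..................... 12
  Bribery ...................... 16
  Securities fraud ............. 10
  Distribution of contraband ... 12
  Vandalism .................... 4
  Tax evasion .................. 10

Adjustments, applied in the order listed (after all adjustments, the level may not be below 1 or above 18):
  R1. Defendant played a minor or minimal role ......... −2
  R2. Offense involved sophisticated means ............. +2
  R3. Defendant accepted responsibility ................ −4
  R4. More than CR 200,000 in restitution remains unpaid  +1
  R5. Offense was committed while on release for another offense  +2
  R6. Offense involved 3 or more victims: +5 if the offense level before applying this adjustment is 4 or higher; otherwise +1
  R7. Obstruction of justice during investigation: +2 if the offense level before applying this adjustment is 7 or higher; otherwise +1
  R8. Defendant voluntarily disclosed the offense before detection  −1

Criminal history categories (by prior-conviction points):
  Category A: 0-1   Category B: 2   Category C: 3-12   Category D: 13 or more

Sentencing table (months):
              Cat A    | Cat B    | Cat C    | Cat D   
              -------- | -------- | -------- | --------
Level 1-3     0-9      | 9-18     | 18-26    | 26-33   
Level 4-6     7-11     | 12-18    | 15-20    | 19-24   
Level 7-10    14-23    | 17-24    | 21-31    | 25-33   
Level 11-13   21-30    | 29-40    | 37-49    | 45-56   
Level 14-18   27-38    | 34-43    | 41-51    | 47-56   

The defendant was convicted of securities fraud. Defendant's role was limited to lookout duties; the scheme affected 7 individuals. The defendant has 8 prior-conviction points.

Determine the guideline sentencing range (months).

37-49 months

Base offense level for securities fraud: 10.
R1 applies: 10 − 2 = 8.
R3 does not apply.
R4 does not apply.
R6 applies (level before this adjustment is 8 ≥ 4, so +5): 8 + 5 = 13.
R7 does not apply.
R8 does not apply.
Final offense level: 13.
Criminal history: 8 prior points → Category C (3-12).
Level 13 falls in the 11-13 band.
Grid: Level 11-13 × Category C = 37-49 months.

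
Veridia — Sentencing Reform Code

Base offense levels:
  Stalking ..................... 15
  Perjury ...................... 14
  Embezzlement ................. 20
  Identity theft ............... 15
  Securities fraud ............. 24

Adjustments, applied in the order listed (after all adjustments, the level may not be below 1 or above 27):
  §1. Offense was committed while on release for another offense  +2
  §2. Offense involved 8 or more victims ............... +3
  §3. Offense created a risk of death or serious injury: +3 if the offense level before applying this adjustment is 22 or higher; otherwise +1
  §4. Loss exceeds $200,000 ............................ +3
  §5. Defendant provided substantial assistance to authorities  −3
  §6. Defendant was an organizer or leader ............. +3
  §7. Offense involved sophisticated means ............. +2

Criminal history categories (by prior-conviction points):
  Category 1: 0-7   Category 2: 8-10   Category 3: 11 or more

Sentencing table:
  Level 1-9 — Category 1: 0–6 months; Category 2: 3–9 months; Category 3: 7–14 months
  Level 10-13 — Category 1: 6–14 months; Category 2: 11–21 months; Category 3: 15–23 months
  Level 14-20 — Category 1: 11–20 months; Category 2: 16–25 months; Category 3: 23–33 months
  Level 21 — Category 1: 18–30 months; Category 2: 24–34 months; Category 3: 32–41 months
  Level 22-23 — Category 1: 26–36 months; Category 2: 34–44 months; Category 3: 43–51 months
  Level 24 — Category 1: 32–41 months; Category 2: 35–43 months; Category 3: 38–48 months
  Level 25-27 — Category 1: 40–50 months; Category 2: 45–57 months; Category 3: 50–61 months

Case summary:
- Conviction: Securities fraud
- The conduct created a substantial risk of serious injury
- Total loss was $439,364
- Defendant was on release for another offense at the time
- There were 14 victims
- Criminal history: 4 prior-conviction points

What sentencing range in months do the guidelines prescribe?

40-50 months

Base offense level for securities fraud: 24.
§1 applies: 24 + 2 = 26.
§2 applies: 26 + 3 = 29.
§3 applies (level before this adjustment is 29 ≥ 22, so +3): 29 + 3 = 32.
§4 applies: 32 + 3 = 35.
§5 does not apply.
§6 does not apply.
§7 does not apply.
Level 35 exceeds the maximum of 27; capped at 27.
Final offense level: 27.
Criminal history: 4 prior points → Category 1 (0-7).
Level 27 falls in the 25-27 band.
Grid: Level 25-27 × Category 1 = 40-50 months.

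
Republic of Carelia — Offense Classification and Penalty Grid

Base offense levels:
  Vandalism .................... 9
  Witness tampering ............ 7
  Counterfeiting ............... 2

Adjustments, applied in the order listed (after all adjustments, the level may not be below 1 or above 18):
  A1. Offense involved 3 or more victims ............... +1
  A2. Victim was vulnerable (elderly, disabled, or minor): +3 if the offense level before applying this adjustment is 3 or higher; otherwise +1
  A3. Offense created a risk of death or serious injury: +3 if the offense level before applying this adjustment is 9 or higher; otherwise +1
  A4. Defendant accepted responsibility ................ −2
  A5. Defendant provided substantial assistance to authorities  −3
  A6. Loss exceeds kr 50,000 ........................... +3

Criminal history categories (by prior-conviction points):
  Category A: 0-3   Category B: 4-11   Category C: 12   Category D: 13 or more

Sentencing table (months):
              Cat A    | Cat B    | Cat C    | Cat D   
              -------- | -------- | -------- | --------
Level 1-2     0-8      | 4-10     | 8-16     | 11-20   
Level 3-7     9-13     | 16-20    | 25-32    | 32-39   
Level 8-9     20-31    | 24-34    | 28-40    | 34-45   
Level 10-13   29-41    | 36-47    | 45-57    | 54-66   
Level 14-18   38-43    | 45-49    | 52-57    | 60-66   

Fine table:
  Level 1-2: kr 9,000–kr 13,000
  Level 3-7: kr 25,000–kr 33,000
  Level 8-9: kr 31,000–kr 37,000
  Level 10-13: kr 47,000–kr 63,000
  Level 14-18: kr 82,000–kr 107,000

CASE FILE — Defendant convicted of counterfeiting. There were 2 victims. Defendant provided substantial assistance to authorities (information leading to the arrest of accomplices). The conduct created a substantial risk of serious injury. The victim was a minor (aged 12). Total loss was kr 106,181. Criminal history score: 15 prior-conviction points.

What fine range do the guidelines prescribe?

kr 25,000–kr 33,000

Base offense level for counterfeiting: 2.
A1 does not apply.
A2 applies (level before this adjustment is 2 < 3, so +1): 2 + 1 = 3.
A3 applies (level before this adjustment is 3 < 9, so +1): 3 + 1 = 4.
A5 applies: 4 − 3 = 1.
A6 applies: 1 + 3 = 4.
Final offense level: 4.
Level 4 falls in the 3-7 band.
Fine table: Level 3-7 → kr 25,000–kr 33,000.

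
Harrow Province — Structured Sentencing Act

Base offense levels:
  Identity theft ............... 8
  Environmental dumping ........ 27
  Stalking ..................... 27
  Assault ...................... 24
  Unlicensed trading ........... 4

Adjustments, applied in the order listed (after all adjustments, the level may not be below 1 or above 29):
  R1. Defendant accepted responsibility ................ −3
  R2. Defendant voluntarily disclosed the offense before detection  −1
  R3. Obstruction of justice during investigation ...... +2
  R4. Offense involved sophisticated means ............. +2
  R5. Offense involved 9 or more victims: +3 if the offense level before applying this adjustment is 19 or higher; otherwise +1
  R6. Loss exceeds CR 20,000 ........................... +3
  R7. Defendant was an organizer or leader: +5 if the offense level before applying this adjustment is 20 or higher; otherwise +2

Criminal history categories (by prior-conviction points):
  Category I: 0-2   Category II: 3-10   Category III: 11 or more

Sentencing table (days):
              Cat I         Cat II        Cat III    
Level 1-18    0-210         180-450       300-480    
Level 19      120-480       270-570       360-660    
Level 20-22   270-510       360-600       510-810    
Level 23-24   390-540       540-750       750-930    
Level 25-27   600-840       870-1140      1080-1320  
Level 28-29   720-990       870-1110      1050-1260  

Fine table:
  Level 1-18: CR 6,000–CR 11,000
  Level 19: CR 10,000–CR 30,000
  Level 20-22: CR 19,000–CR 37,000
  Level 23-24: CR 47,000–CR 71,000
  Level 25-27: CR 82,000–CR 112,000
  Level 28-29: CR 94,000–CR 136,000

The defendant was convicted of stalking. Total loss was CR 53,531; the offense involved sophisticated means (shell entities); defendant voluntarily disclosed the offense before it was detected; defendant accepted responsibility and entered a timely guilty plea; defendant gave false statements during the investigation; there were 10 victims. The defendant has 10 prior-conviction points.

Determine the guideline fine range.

CR 94,000–CR 136,000

Base offense level for stalking: 27.
R1 applies: 27 − 3 = 24.
R2 applies: 24 − 1 = 23.
R3 applies: 23 + 2 = 25.
R4 applies: 25 + 2 = 27.
R5 applies (level before this adjustment is 27 ≥ 19, so +3): 27 + 3 = 30.
R6 applies: 30 + 3 = 33.
R7 does not apply.
Level 33 exceeds the maximum of 29; capped at 29.
Final offense level: 29.
Level 29 falls in the 28-29 band.
Fine table: Level 28-29 → CR 94,000–CR 136,000.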